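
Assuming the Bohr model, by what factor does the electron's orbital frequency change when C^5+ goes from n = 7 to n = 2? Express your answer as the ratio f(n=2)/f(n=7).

343/8

f ∝ Z^2 · n^-3; with Z fixed, f ∝ n^-3.
f(n=2)/f(n=7) = (2/7)^-3 = 343/8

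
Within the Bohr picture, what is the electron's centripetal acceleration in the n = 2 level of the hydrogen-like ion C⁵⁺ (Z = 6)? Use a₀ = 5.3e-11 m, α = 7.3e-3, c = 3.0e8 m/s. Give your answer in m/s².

1.2e24 m/s²

r = n²a₀/Z = 3.5e-11 m, v = Zαc/n = 6.6e6 m/s
a = v²/r = (6.6e6)² / 3.5e-11 = 1.2e24 m/s²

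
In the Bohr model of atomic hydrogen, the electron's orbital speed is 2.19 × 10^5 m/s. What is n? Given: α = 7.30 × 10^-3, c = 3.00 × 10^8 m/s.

v_n = Zαc/n ⇒ n = Zαc/v = 1 × 0.00730 × 3.00 × 10^8 / 2.19 × 10^5 ≈ 10.00
n = 10

10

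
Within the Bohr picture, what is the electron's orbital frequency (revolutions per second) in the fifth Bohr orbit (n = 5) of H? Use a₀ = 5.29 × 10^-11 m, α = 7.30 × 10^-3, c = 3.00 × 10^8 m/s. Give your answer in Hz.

r = n²a₀/Z = 1.32 × 10^-9 m, v = Zαc/n = 4.38 × 10^5 m/s
f = v/(2πr) = 5.27 × 10^13 Hz

5.27 × 10^13 Hz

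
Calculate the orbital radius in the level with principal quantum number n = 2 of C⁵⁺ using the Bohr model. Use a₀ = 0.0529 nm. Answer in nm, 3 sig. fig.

r_n = n²a₀/Z = 2² × 0.0529 / 6
    = 4 × 0.0529 / 6 = 0.0353 nm

0.0353 nm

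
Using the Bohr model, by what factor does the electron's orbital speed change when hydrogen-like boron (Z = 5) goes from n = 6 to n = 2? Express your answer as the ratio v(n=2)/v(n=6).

v ∝ Z^1 · n^-1; with Z fixed, v ∝ n^-1.
v(n=2)/v(n=6) = (2/6)^-1 = 3

3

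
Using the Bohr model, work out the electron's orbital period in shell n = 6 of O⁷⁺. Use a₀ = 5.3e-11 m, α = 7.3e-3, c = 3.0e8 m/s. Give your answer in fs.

0.51 fs

r = n²a₀/Z = 6²·5.3e-11/8 = 2.4e-10 m
v = Zαc/n = 8·0.0073·3.0e8/6 = 2.9e6 m/s
T = 2πr/v = 5.1e-16 s = 0.51 fs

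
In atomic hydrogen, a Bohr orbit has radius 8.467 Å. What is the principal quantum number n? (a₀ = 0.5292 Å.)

4

r_n = n²a₀/Z ⇒ n² = rZ/a₀ = 8.467 × 1 / 0.5292 ≈ 16.00
n = 4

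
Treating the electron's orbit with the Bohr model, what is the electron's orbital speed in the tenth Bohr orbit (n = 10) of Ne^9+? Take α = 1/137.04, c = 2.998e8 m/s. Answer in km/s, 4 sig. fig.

v_n = Zαc/n = 10 × 0.007297 × 2.998e8 / 10
    = 2188 km/s

2188 km/s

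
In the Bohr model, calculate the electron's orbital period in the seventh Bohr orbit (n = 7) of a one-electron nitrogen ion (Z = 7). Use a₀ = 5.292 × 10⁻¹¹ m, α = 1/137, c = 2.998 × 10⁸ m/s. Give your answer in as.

1064 as

r = n²a₀/Z = 7²·5.292 × 10⁻¹¹/7 = 3.704 × 10⁻¹⁰ m
v = Zαc/n = 7·0.007299·2.998 × 10⁸/7 = 2.188 × 10⁶ m/s
T = 2πr/v = 1.064 × 10⁻¹⁵ s = 1064 as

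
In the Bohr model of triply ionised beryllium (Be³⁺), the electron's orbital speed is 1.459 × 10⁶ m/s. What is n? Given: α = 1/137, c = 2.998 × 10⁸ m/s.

6

v_n = Zαc/n ⇒ n = Zαc/v = 4 × 0.007299 × 2.998 × 10⁸ / 1.459 × 10⁶ ≈ 6.00
n = 6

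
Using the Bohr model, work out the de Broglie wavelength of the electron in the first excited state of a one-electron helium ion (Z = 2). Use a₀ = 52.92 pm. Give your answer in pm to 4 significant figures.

332.5 pm

The Bohr quantisation condition is nλ = 2πr_n.
r_n = n²a₀/Z = 105.8 pm
λ = 2πr_n/n = 2π·105.8/2 = 332.5 pm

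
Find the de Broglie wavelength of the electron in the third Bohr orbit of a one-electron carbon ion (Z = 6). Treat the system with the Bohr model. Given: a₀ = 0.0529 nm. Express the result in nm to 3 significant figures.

0.166 nm

The Bohr quantisation condition is nλ = 2πr_n.
r_n = n²a₀/Z = 0.0794 nm
λ = 2πr_n/n = 2π·0.0794/3 = 0.166 nm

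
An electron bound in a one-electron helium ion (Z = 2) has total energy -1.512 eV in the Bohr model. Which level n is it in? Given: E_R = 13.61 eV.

6

E_n = −E_R Z²/n² ⇒ n² = E_R Z²/(−E_n) = 13.61 × 2² / 1.512 ≈ 36.01
n = 6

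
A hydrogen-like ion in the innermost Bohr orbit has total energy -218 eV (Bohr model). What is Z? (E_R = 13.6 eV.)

4

E_n = −E_R Z²/n² ⇒ Z² = −E_n n²/E_R = 218 × 1² / 13.6 ≈ 16.03
Z = 4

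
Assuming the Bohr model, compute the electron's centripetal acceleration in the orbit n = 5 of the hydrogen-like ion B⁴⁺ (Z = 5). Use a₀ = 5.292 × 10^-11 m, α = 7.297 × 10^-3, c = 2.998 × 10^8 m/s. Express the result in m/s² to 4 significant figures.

1.809 × 10^22 m/s²

r = n²a₀/Z = 2.646 × 10^-10 m, v = Zαc/n = 2.188 × 10^6 m/s
a = v²/r = (2.188 × 10^6)² / 2.646 × 10^-10 = 1.809 × 10^22 m/s²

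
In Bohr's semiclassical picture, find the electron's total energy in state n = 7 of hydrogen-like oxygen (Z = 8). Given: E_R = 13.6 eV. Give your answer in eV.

-17.8 eV

E_n = −E_R·Z²/n² = −13.6 × 8²/7² = -17.8 eV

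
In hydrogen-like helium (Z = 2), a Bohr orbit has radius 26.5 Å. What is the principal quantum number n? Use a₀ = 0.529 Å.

10

r_n = n²a₀/Z ⇒ n² = rZ/a₀ = 26.5 × 2 / 0.529 ≈ 100.19
n = 10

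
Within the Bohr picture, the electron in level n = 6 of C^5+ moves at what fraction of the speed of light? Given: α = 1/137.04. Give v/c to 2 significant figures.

0.0073

v_n = Zαc/n, so v/c = Zα/n = 6 × 0.0073 / 6 = 0.0073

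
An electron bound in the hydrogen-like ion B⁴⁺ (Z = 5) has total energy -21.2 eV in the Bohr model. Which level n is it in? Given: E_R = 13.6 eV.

4

E_n = −E_R Z²/n² ⇒ n² = E_R Z²/(−E_n) = 13.6 × 5² / 21.2 ≈ 16.04
n = 4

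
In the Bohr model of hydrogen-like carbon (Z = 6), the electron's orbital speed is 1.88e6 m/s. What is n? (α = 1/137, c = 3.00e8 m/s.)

7

v_n = Zαc/n ⇒ n = Zαc/v = 6 × 0.00730 × 3.00e8 / 1.88e6 ≈ 6.99
n = 7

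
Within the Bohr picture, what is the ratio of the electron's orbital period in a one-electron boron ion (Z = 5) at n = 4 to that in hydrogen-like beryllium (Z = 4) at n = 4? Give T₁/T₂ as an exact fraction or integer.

T ∝ Z^-2 · n^3
T₁/T₂ = (5/4)^-2 · (4/4)^3 = 16/25

16/25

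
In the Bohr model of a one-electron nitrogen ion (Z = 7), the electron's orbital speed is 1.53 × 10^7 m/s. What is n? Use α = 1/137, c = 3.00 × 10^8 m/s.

1

v_n = Zαc/n ⇒ n = Zαc/v = 7 × 0.00730 × 3.00 × 10^8 / 1.53 × 10^7 ≈ 1.00
n = 1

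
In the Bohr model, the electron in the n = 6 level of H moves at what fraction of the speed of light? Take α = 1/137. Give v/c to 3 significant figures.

v_n = Zαc/n, so v/c = Zα/n = 1 × 0.00730 / 6 = 0.00122

0.00122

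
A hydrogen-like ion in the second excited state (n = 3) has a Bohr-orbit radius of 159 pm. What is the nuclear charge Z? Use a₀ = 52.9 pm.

3

r_n = n²a₀/Z ⇒ Z = n²a₀/r = 3² × 52.9 / 159 ≈ 2.99
Z = 3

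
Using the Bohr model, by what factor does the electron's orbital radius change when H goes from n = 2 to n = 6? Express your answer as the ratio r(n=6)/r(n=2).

r ∝ Z^-1 · n^2; with Z fixed, r ∝ n^2.
r(n=6)/r(n=2) = (6/2)^2 = 9

9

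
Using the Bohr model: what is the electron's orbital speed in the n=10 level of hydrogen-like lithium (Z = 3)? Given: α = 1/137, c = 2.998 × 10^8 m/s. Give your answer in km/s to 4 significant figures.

v_n = Zαc/n = 3 × 0.007299 × 2.998 × 10^8 / 10
    = 656.5 km/s

656.5 km/s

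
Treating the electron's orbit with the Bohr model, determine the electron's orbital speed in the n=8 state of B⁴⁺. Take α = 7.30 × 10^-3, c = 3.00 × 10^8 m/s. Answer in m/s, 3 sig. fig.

v_n = Zαc/n = 5 × 0.00730 × 3.00 × 10^8 / 8
    = 1.37 × 10^6 m/s

1.37 × 10^6 m/s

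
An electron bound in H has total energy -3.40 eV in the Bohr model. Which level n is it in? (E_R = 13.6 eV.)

E_n = −E_R Z²/n² ⇒ n² = E_R Z²/(−E_n) = 13.6 × 1² / 3.40 ≈ 4.00
n = 2

2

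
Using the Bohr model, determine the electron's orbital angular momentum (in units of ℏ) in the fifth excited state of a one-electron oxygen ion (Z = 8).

6

L_n = nℏ, so L/ℏ = n = 6.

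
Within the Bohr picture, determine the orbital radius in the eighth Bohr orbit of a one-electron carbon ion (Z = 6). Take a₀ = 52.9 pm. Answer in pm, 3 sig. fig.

564 pm

r_n = n²a₀/Z = 8² × 52.9 / 6
    = 64 × 52.9 / 6 = 564 pm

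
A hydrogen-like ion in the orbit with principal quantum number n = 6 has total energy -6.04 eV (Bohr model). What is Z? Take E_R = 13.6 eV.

E_n = −E_R Z²/n² ⇒ Z² = −E_n n²/E_R = 6.04 × 6² / 13.6 ≈ 15.99
Z = 4

4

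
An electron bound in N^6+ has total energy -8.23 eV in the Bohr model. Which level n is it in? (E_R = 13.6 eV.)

9

E_n = −E_R Z²/n² ⇒ n² = E_R Z²/(−E_n) = 13.6 × 7² / 8.23 ≈ 80.97
n = 9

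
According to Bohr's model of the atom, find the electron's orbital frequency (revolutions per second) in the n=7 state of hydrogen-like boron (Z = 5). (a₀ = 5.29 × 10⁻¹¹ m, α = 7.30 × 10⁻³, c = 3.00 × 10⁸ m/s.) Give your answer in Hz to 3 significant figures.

r = n²a₀/Z = 5.18 × 10⁻¹⁰ m, v = Zαc/n = 1.56 × 10⁶ m/s
f = v/(2πr) = 4.80 × 10¹⁴ Hz

4.80 × 10¹⁴ Hz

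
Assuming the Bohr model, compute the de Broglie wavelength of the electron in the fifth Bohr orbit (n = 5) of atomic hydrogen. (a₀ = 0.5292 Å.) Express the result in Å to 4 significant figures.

16.63 Å

The Bohr quantisation condition is nλ = 2πr_n.
r_n = n²a₀/Z = 13.23 Å
λ = 2πr_n/n = 2π·13.23/5 = 16.63 Å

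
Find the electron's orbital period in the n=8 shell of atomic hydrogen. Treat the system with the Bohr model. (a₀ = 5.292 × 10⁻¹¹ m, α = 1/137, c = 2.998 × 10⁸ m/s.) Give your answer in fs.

77.80 fs

r = n²a₀/Z = 8²·5.292 × 10⁻¹¹/1 = 3.387 × 10⁻⁹ m
v = Zαc/n = 1·0.007299·2.998 × 10⁸/8 = 2.735 × 10⁵ m/s
T = 2πr/v = 7.780 × 10⁻¹⁴ s = 77.80 fs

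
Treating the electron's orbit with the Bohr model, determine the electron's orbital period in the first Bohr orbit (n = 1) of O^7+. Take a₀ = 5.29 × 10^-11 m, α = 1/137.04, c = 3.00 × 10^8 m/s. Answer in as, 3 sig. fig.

r = n²a₀/Z = 1²·5.29 × 10^-11/8 = 6.61 × 10^-12 m
v = Zαc/n = 8·0.00730·3.00 × 10^8/1 = 1.75 × 10^7 m/s
T = 2πr/v = 2.37 × 10^-18 s = 2.37 as

2.37 as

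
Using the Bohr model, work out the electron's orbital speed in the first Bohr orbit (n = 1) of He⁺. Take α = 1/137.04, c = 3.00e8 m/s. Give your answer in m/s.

v_n = Zαc/n = 2 × 0.00730 × 3.00e8 / 1
    = 4.38e6 m/s

4.38e6 m/s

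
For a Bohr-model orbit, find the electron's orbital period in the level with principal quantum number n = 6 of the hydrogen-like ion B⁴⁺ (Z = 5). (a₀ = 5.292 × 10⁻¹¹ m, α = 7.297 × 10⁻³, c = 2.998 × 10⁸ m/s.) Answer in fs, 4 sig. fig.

r = n²a₀/Z = 6²·5.292 × 10⁻¹¹/5 = 3.810 × 10⁻¹⁰ m
v = Zαc/n = 5·0.007297·2.998 × 10⁸/6 = 1.823 × 10⁶ m/s
T = 2πr/v = 1.313 × 10⁻¹⁵ s = 1.313 fs

1.313 fs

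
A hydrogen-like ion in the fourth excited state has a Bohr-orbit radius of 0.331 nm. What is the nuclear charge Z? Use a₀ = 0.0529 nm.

r_n = n²a₀/Z ⇒ Z = n²a₀/r = 5² × 0.0529 / 0.331 ≈ 4.00
Z = 4

4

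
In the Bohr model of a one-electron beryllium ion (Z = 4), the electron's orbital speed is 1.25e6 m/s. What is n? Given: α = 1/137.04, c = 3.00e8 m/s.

7

v_n = Zαc/n ⇒ n = Zαc/v = 4 × 0.00730 × 3.00e8 / 1.25e6 ≈ 7.01
n = 7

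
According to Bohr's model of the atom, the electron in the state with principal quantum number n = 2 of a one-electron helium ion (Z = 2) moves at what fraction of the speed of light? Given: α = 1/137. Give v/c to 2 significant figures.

v_n = Zαc/n, so v/c = Zα/n = 2 × 0.0073 / 2 = 0.0073

0.0073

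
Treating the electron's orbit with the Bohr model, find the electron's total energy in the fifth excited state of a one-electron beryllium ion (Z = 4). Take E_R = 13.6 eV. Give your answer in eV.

E_n = −E_R·Z²/n² = −13.6 × 4²/6² = -6.04 eV

-6.04 eV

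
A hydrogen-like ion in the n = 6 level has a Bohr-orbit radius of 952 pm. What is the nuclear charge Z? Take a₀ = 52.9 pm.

r_n = n²a₀/Z ⇒ Z = n²a₀/r = 6² × 52.9 / 952 ≈ 2.00
Z = 2

2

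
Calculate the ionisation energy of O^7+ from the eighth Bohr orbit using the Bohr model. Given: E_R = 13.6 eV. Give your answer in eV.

E_n = −E_R·Z²/n² = −13.6 × 8²/8² eV = -13.6 eV
Ionisation energy = −E_n = 13.6 eV

13.6 eV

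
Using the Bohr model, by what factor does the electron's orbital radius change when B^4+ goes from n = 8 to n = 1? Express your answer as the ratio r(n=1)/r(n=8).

r ∝ Z^-1 · n^2; with Z fixed, r ∝ n^2.
r(n=1)/r(n=8) = (1/8)^2 = 1/64

1/64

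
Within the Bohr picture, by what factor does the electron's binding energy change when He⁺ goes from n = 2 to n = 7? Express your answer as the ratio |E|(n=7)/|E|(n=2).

4/49

|E| ∝ Z^2 · n^-2; with Z fixed, |E| ∝ n^-2.
|E|(n=7)/|E|(n=2) = (7/2)^-2 = 4/49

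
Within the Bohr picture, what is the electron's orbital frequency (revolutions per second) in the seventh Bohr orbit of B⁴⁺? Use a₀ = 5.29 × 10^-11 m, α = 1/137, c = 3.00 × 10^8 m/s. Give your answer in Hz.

r = n²a₀/Z = 5.18 × 10^-10 m, v = Zαc/n = 1.56 × 10^6 m/s
f = v/(2πr) = 4.80 × 10^14 Hz

4.80 × 10^14 Hz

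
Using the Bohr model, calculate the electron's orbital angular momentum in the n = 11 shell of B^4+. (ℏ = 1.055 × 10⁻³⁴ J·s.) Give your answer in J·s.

1.160 × 10⁻³³ J·s

L_n = nℏ = 11 × 1.055 × 10⁻³⁴ = 1.160 × 10⁻³³ J·s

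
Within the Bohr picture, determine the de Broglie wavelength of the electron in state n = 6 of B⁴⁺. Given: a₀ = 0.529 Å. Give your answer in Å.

The Bohr quantisation condition is nλ = 2πr_n.
r_n = n²a₀/Z = 3.81 Å
λ = 2πr_n/n = 2π·3.81/6 = 3.99 Å

3.99 Å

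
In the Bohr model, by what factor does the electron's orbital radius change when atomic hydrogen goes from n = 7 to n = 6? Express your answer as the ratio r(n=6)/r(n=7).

r ∝ Z^-1 · n^2; with Z fixed, r ∝ n^2.
r(n=6)/r(n=7) = (6/7)^2 = 36/49

36/49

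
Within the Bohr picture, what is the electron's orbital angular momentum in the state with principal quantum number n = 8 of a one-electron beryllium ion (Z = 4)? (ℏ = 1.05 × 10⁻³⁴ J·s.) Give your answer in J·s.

L_n = nℏ = 8 × 1.05 × 10⁻³⁴ = 8.40 × 10⁻³⁴ J·s

8.40 × 10⁻³⁴ J·s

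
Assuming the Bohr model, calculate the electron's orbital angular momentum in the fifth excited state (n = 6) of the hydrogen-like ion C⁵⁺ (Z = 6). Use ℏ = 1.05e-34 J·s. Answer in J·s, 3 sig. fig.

6.30e-34 J·s

L_n = nℏ = 6 × 1.05e-34 = 6.30e-34 J·s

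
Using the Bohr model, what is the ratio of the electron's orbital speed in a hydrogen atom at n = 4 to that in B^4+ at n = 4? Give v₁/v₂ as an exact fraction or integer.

1/5

v ∝ Z^1 · n^-1
v₁/v₂ = (1/5)^1 · (4/4)^-1 = 1/5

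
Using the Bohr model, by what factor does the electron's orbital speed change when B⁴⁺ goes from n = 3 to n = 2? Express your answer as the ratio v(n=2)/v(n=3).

3/2

v ∝ Z^1 · n^-1; with Z fixed, v ∝ n^-1.
v(n=2)/v(n=3) = (2/3)^-1 = 3/2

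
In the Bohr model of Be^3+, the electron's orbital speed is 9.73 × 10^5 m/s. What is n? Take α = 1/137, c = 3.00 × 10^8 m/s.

v_n = Zαc/n ⇒ n = Zαc/v = 4 × 0.00730 × 3.00 × 10^8 / 9.73 × 10^5 ≈ 9.00
n = 9

9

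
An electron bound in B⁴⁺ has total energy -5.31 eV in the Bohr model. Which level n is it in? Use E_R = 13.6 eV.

8

E_n = −E_R Z²/n² ⇒ n² = E_R Z²/(−E_n) = 13.6 × 5² / 5.31 ≈ 64.03
n = 8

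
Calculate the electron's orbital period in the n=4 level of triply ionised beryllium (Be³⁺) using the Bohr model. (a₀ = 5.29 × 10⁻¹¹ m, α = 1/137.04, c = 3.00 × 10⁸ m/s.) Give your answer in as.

607 as

r = n²a₀/Z = 4²·5.29 × 10⁻¹¹/4 = 2.12 × 10⁻¹⁰ m
v = Zαc/n = 4·0.00730·3.00 × 10⁸/4 = 2.19 × 10⁶ m/s
T = 2πr/v = 6.07 × 10⁻¹⁶ s = 607 as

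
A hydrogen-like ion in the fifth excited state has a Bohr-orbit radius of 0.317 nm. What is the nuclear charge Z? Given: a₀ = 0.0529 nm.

r_n = n²a₀/Z ⇒ Z = n²a₀/r = 6² × 0.0529 / 0.317 ≈ 6.01
Z = 6

6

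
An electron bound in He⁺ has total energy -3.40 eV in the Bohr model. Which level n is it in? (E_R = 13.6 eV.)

E_n = −E_R Z²/n² ⇒ n² = E_R Z²/(−E_n) = 13.6 × 2² / 3.40 ≈ 16.00
n = 4

4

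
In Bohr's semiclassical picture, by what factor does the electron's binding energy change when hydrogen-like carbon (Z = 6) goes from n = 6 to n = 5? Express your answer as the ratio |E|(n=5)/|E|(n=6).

36/25

|E| ∝ Z^2 · n^-2; with Z fixed, |E| ∝ n^-2.
|E|(n=5)/|E|(n=6) = (5/6)^-2 = 36/25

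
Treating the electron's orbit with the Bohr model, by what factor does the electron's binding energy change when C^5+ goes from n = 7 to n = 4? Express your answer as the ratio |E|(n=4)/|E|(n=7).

|E| ∝ Z^2 · n^-2; with Z fixed, |E| ∝ n^-2.
|E|(n=4)/|E|(n=7) = (4/7)^-2 = 49/16

49/16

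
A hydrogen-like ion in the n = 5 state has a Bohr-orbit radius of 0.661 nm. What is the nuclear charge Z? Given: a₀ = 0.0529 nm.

2

r_n = n²a₀/Z ⇒ Z = n²a₀/r = 5² × 0.0529 / 0.661 ≈ 2.00
Z = 2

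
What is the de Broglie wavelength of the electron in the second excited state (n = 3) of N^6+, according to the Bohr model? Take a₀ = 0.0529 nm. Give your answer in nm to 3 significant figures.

The Bohr quantisation condition is nλ = 2πr_n.
r_n = n²a₀/Z = 0.0680 nm
λ = 2πr_n/n = 2π·0.0680/3 = 0.142 nm

0.142 nm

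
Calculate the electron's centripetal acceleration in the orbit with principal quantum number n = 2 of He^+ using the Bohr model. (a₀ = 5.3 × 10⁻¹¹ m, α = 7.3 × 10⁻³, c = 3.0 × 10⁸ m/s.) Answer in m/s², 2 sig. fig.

4.5 × 10²² m/s²

r = n²a₀/Z = 1.1 × 10⁻¹⁰ m, v = Zαc/n = 2.2 × 10⁶ m/s
a = v²/r = (2.2 × 10⁶)² / 1.1 × 10⁻¹⁰ = 4.5 × 10²² m/s²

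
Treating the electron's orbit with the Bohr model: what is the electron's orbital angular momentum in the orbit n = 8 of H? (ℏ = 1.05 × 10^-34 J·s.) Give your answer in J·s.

L_n = nℏ = 8 × 1.05 × 10^-34 = 8.40 × 10^-34 J·s

8.40 × 10^-34 J·s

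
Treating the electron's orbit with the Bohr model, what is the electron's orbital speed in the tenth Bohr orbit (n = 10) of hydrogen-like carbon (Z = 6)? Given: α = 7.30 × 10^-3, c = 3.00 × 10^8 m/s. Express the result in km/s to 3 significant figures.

v_n = Zαc/n = 6 × 0.00730 × 3.00 × 10^8 / 10
    = 1310 km/s

1310 km/s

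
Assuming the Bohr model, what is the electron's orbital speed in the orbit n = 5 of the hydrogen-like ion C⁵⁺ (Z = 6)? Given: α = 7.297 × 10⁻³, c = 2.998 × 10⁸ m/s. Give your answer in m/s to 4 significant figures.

2.625 × 10⁶ m/s

v_n = Zαc/n = 6 × 0.007297 × 2.998 × 10⁸ / 5
    = 2.625 × 10⁶ m/s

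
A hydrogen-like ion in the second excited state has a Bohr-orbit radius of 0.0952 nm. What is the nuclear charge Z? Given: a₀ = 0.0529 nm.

5

r_n = n²a₀/Z ⇒ Z = n²a₀/r = 3² × 0.0529 / 0.0952 ≈ 5.00
Z = 5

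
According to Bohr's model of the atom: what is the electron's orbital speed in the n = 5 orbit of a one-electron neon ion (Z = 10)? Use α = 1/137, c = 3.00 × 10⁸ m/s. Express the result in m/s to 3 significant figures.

v_n = Zαc/n = 10 × 0.00730 × 3.00 × 10⁸ / 5
    = 4.38 × 10⁶ m/s

4.38 × 10⁶ m/s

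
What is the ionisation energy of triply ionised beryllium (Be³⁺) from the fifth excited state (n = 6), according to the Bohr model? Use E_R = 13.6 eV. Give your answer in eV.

6.04 eV

E_n = −E_R·Z²/n² = −13.6 × 4²/6² eV = -6.04 eV
Ionisation energy = −E_n = 6.04 eV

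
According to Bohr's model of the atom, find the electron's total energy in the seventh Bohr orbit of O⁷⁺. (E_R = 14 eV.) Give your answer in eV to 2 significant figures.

E_n = −E_R·Z²/n² = −14 × 8²/7² = -18 eV

-18 eV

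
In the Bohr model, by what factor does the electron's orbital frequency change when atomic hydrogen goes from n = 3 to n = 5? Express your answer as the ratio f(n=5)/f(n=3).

f ∝ Z^2 · n^-3; with Z fixed, f ∝ n^-3.
f(n=5)/f(n=3) = (5/3)^-3 = 27/125

27/125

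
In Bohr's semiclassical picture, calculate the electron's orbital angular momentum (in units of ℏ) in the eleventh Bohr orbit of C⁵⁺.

11

L_n = nℏ, so L/ℏ = n = 11.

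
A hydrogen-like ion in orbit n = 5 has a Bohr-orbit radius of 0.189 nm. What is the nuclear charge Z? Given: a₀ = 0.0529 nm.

7

r_n = n²a₀/Z ⇒ Z = n²a₀/r = 5² × 0.0529 / 0.189 ≈ 7.00
Z = 7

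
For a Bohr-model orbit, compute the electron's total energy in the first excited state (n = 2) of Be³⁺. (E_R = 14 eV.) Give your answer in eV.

-56 eV

E_n = −E_R·Z²/n² = −14 × 4²/2² = -56 eV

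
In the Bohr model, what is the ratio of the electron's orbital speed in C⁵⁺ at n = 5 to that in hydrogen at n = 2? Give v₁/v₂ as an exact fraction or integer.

12/5

v ∝ Z^1 · n^-1
v₁/v₂ = (6/1)^1 · (5/2)^-1 = 12/5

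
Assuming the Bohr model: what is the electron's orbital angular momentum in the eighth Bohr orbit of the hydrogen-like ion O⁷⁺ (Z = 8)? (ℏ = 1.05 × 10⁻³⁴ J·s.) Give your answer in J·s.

L_n = nℏ = 8 × 1.05 × 10⁻³⁴ = 8.40 × 10⁻³⁴ J·s

8.40 × 10⁻³⁴ J·s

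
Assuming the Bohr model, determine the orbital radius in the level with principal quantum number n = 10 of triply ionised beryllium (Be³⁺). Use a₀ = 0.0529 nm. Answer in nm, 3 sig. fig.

1.32 nm

r_n = n²a₀/Z = 10² × 0.0529 / 4
    = 100 × 0.0529 / 4 = 1.32 nm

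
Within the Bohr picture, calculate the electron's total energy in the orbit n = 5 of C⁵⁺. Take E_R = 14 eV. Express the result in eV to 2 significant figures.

-20 eV

E_n = −E_R·Z²/n² = −14 × 6²/5² = -20 eV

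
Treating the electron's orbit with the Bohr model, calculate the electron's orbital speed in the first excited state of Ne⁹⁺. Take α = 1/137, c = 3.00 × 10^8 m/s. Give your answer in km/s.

v_n = Zαc/n = 10 × 0.00730 × 3.00 × 10^8 / 2
    = 1.09 × 10^4 km/s

1.09 × 10^4 km/s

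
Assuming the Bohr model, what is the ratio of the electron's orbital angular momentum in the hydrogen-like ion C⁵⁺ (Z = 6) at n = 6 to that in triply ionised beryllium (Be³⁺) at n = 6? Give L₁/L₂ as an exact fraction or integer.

L = nℏ is independent of Z.
L₁/L₂ = n₁/n₂ = 6/6 = 1

1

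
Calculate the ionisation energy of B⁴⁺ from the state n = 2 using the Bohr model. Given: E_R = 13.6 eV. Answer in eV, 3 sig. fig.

85.0 eV

E_n = −E_R·Z²/n² = −13.6 × 5²/2² eV = -85.0 eV
Ionisation energy = −E_n = 85.0 eV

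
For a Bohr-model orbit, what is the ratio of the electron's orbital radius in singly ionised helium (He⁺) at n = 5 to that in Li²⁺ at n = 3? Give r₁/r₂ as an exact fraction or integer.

25/6

r ∝ Z^-1 · n^2
r₁/r₂ = (2/3)^-1 · (5/3)^2 = 25/6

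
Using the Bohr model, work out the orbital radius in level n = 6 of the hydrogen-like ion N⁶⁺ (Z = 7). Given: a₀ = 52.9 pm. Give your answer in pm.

272 pm

r_n = n²a₀/Z = 6² × 52.9 / 7
    = 36 × 52.9 / 7 = 272 pm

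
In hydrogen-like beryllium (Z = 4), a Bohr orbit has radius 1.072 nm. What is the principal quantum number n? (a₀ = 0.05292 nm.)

9

r_n = n²a₀/Z ⇒ n² = rZ/a₀ = 1.072 × 4 / 0.05292 ≈ 81.03
n = 9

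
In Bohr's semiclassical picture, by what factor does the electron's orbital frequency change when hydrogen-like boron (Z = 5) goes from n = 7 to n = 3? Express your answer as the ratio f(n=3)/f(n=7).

f ∝ Z^2 · n^-3; with Z fixed, f ∝ n^-3.
f(n=3)/f(n=7) = (3/7)^-3 = 343/27

343/27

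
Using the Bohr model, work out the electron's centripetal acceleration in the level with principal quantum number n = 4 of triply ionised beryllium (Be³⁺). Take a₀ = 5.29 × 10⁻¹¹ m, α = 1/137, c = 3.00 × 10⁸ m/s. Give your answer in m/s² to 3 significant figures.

r = n²a₀/Z = 2.12 × 10⁻¹⁰ m, v = Zαc/n = 2.19 × 10⁶ m/s
a = v²/r = (2.19 × 10⁶)² / 2.12 × 10⁻¹⁰ = 2.27 × 10²² m/s²

2.27 × 10²² m/s²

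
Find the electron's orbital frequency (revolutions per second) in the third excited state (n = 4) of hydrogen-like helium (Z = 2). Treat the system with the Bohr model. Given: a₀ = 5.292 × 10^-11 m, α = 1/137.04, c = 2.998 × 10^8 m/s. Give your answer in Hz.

r = n²a₀/Z = 4.234 × 10^-10 m, v = Zαc/n = 1.094 × 10^6 m/s
f = v/(2πr) = 4.112 × 10^14 Hz

4.112 × 10^14 Hz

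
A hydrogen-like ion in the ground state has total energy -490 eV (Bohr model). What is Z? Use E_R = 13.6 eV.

E_n = −E_R Z²/n² ⇒ Z² = −E_n n²/E_R = 490 × 1² / 13.6 ≈ 36.03
Z = 6

6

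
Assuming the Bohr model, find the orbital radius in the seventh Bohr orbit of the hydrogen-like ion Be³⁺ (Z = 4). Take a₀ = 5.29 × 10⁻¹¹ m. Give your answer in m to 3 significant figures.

6.48 × 10⁻¹⁰ m

r_n = n²a₀/Z = 7² × 5.29 × 10⁻¹¹ / 4
    = 49 × 5.29 × 10⁻¹¹ / 4 = 6.48 × 10⁻¹⁰ m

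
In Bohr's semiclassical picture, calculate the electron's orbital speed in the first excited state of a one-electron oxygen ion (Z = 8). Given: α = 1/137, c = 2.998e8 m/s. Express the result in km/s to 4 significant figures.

8753 km/s

v_n = Zαc/n = 8 × 0.007299 × 2.998e8 / 2
    = 8753 km/s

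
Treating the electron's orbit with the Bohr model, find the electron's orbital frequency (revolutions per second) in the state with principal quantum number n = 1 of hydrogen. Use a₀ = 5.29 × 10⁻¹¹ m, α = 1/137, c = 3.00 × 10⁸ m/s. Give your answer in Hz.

r = n²a₀/Z = 5.29 × 10⁻¹¹ m, v = Zαc/n = 2.19 × 10⁶ m/s
f = v/(2πr) = 6.59 × 10¹⁵ Hz

6.59 × 10¹⁵ Hz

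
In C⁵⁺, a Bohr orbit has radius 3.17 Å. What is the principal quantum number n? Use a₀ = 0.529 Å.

r_n = n²a₀/Z ⇒ n² = rZ/a₀ = 3.17 × 6 / 0.529 ≈ 35.95
n = 6

6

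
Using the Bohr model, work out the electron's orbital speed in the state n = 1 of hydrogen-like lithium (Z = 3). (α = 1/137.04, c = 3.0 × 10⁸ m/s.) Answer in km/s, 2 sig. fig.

v_n = Zαc/n = 3 × 0.0073 × 3.0 × 10⁸ / 1
    = 6600 km/s

6600 km/s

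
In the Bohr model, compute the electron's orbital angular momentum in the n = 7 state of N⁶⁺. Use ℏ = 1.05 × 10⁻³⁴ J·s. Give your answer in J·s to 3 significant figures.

7.35 × 10⁻³⁴ J·s

L_n = nℏ = 7 × 1.05 × 10⁻³⁴ = 7.35 × 10⁻³⁴ J·s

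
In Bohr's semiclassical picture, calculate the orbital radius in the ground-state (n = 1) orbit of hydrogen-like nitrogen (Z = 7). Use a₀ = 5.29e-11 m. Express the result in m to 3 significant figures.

r_n = n²a₀/Z = 1² × 5.29e-11 / 7
    = 1 × 5.29e-11 / 7 = 7.56e-12 m

7.56e-12 m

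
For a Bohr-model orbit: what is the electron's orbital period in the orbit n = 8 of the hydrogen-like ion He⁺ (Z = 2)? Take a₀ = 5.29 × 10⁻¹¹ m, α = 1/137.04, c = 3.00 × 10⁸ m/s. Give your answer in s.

1.94 × 10⁻¹⁴ s

r = n²a₀/Z = 8²·5.29 × 10⁻¹¹/2 = 1.69 × 10⁻⁹ m
v = Zαc/n = 2·0.00730·3.00 × 10⁸/8 = 5.47 × 10⁵ m/s
T = 2πr/v = 1.94 × 10⁻¹⁴ s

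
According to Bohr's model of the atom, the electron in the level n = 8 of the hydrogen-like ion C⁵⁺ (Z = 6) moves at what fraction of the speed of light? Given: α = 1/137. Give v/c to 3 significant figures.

0.00547

v_n = Zαc/n, so v/c = Zα/n = 6 × 0.00730 / 8 = 0.00547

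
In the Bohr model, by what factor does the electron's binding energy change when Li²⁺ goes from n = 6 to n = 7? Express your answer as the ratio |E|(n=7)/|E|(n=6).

|E| ∝ Z^2 · n^-2; with Z fixed, |E| ∝ n^-2.
|E|(n=7)/|E|(n=6) = (7/6)^-2 = 36/49

36/49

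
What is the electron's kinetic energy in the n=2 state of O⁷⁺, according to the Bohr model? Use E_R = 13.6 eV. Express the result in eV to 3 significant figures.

For a Coulomb orbit the virial theorem gives K = −E_n.
E_n = −E_R·Z²/n², so K = E_R·Z²/n² = 13.6 × 8²/2² = 218 eV

218 eV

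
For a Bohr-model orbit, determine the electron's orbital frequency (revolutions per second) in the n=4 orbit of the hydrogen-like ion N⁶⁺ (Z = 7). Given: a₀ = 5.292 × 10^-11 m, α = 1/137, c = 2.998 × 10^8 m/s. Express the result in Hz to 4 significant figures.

5.039 × 10^15 Hz

r = n²a₀/Z = 1.210 × 10^-10 m, v = Zαc/n = 3.830 × 10^6 m/s
f = v/(2πr) = 5.039 × 10^15 Hz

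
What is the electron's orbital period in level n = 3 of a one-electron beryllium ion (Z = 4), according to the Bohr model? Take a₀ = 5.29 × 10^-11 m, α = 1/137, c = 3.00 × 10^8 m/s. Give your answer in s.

2.56 × 10^-16 s

r = n²a₀/Z = 3²·5.29 × 10^-11/4 = 1.19 × 10^-10 m
v = Zαc/n = 4·0.00730·3.00 × 10^8/3 = 2.92 × 10^6 m/s
T = 2πr/v = 2.56 × 10^-16 s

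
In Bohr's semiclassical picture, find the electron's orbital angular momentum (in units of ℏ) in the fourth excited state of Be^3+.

5

L_n = nℏ, so L/ℏ = n = 5.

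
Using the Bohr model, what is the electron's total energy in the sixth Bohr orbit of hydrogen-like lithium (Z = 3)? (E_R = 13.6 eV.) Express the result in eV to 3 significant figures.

-3.40 eV

E_n = −E_R·Z²/n² = −13.6 × 3²/6² = -3.40 eV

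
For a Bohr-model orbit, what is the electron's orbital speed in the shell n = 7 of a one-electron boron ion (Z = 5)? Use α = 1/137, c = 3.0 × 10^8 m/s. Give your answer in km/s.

1600 km/s

v_n = Zαc/n = 5 × 0.0073 × 3.0 × 10^8 / 7
    = 1600 km/s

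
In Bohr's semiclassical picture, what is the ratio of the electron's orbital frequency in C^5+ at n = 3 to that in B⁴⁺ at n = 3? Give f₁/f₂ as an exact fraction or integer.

f ∝ Z^2 · n^-3
f₁/f₂ = (6/5)^2 · (3/3)^-3 = 36/25

36/25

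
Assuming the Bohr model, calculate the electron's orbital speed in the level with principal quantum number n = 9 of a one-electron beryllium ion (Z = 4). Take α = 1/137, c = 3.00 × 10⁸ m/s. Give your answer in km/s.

v_n = Zαc/n = 4 × 0.00730 × 3.00 × 10⁸ / 9
    = 973 km/s

973 km/s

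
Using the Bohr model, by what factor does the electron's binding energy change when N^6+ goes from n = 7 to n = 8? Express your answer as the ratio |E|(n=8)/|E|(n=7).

49/64

|E| ∝ Z^2 · n^-2; with Z fixed, |E| ∝ n^-2.
|E|(n=8)/|E|(n=7) = (8/7)^-2 = 49/64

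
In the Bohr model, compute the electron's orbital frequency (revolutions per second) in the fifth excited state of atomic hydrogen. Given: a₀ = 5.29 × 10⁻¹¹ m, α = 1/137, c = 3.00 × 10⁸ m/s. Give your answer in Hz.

3.05 × 10¹³ Hz

r = n²a₀/Z = 1.90 × 10⁻⁹ m, v = Zαc/n = 3.65 × 10⁵ m/s
f = v/(2πr) = 3.05 × 10¹³ Hz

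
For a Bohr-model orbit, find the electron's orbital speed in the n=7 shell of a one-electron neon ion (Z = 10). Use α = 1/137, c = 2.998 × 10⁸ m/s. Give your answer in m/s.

3.126 × 10⁶ m/s

v_n = Zαc/n = 10 × 0.007299 × 2.998 × 10⁸ / 7
    = 3.126 × 10⁶ m/s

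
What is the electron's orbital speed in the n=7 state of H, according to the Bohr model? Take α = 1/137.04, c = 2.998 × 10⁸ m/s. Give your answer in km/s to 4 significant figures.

v_n = Zαc/n = 1 × 0.007297 × 2.998 × 10⁸ / 7
    = 312.5 km/s

312.5 km/s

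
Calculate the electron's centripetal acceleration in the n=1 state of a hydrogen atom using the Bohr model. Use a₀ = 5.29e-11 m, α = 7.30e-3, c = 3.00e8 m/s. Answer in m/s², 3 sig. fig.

9.07e22 m/s²

r = n²a₀/Z = 5.29e-11 m, v = Zαc/n = 2.19e6 m/s
a = v²/r = (2.19e6)² / 5.29e-11 = 9.07e22 m/s²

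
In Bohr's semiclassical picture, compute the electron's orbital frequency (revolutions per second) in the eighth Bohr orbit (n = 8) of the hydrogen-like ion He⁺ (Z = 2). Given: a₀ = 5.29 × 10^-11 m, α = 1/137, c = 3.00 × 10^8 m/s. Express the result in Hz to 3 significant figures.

5.15 × 10^13 Hz

r = n²a₀/Z = 1.69 × 10^-9 m, v = Zαc/n = 5.47 × 10^5 m/s
f = v/(2πr) = 5.15 × 10^13 Hz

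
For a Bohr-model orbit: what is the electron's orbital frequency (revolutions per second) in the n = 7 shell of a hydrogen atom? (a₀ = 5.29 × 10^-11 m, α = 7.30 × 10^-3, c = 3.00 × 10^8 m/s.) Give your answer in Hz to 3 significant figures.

r = n²a₀/Z = 2.59 × 10^-9 m, v = Zαc/n = 3.13 × 10^5 m/s
f = v/(2πr) = 1.92 × 10^13 Hz

1.92 × 10^13 Hz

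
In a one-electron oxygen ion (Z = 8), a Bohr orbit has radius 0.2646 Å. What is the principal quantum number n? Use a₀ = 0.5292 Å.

r_n = n²a₀/Z ⇒ n² = rZ/a₀ = 0.2646 × 8 / 0.5292 ≈ 4.00
n = 2

2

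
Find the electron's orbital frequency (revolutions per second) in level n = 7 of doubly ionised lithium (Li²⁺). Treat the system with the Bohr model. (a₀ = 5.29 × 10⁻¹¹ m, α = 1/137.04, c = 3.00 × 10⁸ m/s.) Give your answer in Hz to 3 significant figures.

r = n²a₀/Z = 8.64 × 10⁻¹⁰ m, v = Zαc/n = 9.38 × 10⁵ m/s
f = v/(2πr) = 1.73 × 10¹⁴ Hz

1.73 × 10¹⁴ Hz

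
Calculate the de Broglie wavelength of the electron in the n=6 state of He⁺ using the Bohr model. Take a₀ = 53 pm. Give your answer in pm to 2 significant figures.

1000 pm

The Bohr quantisation condition is nλ = 2πr_n.
r_n = n²a₀/Z = 950 pm
λ = 2πr_n/n = 2π·950/6 = 1000 pm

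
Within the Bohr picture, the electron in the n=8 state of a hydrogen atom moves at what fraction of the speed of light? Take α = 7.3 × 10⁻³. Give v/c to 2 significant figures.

0.00091

v_n = Zαc/n, so v/c = Zα/n = 1 × 0.0073 / 8 = 0.00091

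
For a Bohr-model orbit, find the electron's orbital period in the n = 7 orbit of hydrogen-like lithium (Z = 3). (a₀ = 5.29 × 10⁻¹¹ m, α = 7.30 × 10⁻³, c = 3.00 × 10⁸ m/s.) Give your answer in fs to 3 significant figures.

5.78 fs

r = n²a₀/Z = 7²·5.29 × 10⁻¹¹/3 = 8.64 × 10⁻¹⁰ m
v = Zαc/n = 3·0.00730·3.00 × 10⁸/7 = 9.39 × 10⁵ m/s
T = 2πr/v = 5.78 × 10⁻¹⁵ s = 5.78 fs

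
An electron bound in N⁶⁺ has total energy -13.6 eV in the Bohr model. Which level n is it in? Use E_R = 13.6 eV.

E_n = −E_R Z²/n² ⇒ n² = E_R Z²/(−E_n) = 13.6 × 7² / 13.6 ≈ 49.00
n = 7

7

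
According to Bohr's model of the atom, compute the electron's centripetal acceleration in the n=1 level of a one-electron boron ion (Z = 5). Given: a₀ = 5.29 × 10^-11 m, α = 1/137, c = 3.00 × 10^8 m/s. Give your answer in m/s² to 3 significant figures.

r = n²a₀/Z = 1.06 × 10^-11 m, v = Zαc/n = 1.09 × 10^7 m/s
a = v²/r = (1.09 × 10^7)² / 1.06 × 10^-11 = 1.13 × 10^25 m/s²

1.13 × 10^25 m/s²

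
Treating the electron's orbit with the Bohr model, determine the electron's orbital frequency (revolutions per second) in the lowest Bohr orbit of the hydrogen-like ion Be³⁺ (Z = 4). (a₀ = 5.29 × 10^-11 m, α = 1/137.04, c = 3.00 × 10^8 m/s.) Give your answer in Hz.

r = n²a₀/Z = 1.32 × 10^-11 m, v = Zαc/n = 8.76 × 10^6 m/s
f = v/(2πr) = 1.05 × 10^17 Hz

1.05 × 10^17 Hz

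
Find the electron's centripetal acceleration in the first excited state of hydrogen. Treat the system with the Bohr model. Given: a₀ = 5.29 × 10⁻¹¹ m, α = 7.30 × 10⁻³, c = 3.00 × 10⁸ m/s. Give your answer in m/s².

r = n²a₀/Z = 2.12 × 10⁻¹⁰ m, v = Zαc/n = 1.09 × 10⁶ m/s
a = v²/r = (1.09 × 10⁶)² / 2.12 × 10⁻¹⁰ = 5.67 × 10²¹ m/s²

5.67 × 10²¹ m/s²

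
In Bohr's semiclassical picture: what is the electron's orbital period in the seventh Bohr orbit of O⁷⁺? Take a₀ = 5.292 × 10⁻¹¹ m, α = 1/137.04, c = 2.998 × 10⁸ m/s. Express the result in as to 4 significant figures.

r = n²a₀/Z = 7²·5.292 × 10⁻¹¹/8 = 3.241 × 10⁻¹⁰ m
v = Zαc/n = 8·0.007297·2.998 × 10⁸/7 = 2.500 × 10⁶ m/s
T = 2πr/v = 8.146 × 10⁻¹⁶ s = 814.6 as

814.6 as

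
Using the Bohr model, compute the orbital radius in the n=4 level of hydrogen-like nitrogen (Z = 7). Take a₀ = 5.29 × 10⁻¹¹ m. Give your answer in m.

1.21 × 10⁻¹⁰ m

r_n = n²a₀/Z = 4² × 5.29 × 10⁻¹¹ / 7
    = 16 × 5.29 × 10⁻¹¹ / 7 = 1.21 × 10⁻¹⁰ m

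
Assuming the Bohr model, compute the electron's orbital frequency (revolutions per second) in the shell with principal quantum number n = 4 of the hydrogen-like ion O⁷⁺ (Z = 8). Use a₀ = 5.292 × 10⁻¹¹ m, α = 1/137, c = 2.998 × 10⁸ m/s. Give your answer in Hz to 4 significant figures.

r = n²a₀/Z = 1.058 × 10⁻¹⁰ m, v = Zαc/n = 4.377 × 10⁶ m/s
f = v/(2πr) = 6.581 × 10¹⁵ Hz

6.581 × 10¹⁵ Hz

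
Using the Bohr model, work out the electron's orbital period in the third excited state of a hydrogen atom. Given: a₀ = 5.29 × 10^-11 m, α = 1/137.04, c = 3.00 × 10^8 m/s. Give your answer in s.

r = n²a₀/Z = 4²·5.29 × 10^-11/1 = 8.46 × 10^-10 m
v = Zαc/n = 1·0.00730·3.00 × 10^8/4 = 5.47 × 10^5 m/s
T = 2πr/v = 9.72 × 10^-15 s

9.72 × 10^-15 s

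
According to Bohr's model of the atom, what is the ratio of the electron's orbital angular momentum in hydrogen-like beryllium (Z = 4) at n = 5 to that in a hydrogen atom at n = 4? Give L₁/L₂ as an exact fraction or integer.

L = nℏ is independent of Z.
L₁/L₂ = n₁/n₂ = 5/4 = 5/4

5/4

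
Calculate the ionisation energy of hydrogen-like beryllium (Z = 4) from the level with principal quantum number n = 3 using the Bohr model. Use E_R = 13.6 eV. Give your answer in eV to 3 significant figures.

E_n = −E_R·Z²/n² = −13.6 × 4²/3² eV = -24.2 eV
Ionisation energy = −E_n = 24.2 eV

24.2 eV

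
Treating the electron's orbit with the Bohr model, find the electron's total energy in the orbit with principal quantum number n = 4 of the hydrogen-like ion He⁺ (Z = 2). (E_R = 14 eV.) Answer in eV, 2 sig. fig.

E_n = −E_R·Z²/n² = −14 × 2²/4² = -3.5 eV

-3.5 eV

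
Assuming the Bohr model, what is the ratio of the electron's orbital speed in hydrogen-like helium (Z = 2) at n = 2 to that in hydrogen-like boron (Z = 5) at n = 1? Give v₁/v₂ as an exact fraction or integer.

v ∝ Z^1 · n^-1
v₁/v₂ = (2/5)^1 · (2/1)^-1 = 1/5

1/5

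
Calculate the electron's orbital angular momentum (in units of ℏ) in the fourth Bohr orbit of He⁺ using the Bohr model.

L_n = nℏ, so L/ℏ = n = 4.

4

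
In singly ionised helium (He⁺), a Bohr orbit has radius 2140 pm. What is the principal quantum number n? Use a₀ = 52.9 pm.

r_n = n²a₀/Z ⇒ n² = rZ/a₀ = 2140 × 2 / 52.9 ≈ 80.91
n = 9

9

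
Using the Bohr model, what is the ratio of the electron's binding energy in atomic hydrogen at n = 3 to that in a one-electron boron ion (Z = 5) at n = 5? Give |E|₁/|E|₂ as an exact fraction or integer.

|E| ∝ Z^2 · n^-2
|E|₁/|E|₂ = (1/5)^2 · (3/5)^-2 = 1/9

1/9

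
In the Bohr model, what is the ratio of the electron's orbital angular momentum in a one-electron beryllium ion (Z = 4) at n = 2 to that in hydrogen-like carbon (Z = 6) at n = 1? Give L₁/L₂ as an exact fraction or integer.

2

L = nℏ is independent of Z.
L₁/L₂ = n₁/n₂ = 2/1 = 2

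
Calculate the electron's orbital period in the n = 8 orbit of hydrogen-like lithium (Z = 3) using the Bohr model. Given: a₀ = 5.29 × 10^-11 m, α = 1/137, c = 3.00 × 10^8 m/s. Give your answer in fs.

r = n²a₀/Z = 8²·5.29 × 10^-11/3 = 1.13 × 10^-9 m
v = Zαc/n = 3·0.00730·3.00 × 10^8/8 = 8.21 × 10^5 m/s
T = 2πr/v = 8.63 × 10^-15 s = 8.63 fs

8.63 fs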